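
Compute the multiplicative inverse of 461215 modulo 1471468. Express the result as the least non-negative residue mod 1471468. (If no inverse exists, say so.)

gcd(1471468, 461215) by repeated division:
1471468 = 3·461215 + 87823
461215 = 5·87823 + 22100
87823 = 3·22100 + 21523
22100 = 1·21523 + 577
21523 = 37·577 + 174
577 = 3·174 + 55
174 = 3·55 + 9
55 = 6·9 + 1
9 = 9·1 + 0
gcd = 1, so the inverse exists. Back-substitute:
1 = 55 − 6·9
1 = −6·174 + 19·55
1 = 19·577 − 63·174
1 = −63·21523 + 2350·577
1 = 2350·22100 − 2413·21523
1 = −2413·87823 + 9589·22100
1 = 9589·461215 − 50358·87823
1 = −50358·1471468 + 160663·461215
So 461215·160663 ≡ 1 (mod 1471468).

160663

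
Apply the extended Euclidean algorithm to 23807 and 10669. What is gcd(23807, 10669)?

1

Repeated division:
23807 = 2*10669 + 2469
10669 = 4*2469 + 793
2469 = 3*793 + 90
793 = 8*90 + 73
90 = 1*73 + 17
73 = 4*17 + 5
17 = 3*5 + 2
5 = 2*2 + 1
2 = 2*1 + 0
gcd(23807, 10669) = 1.
Back-substituting:
1 = 5 − 2·2
1 = −2·17 + 7·5
1 = 7·73 − 30·17
1 = −30·90 + 37·73
1 = 37·793 − 326·90
1 = −326·2469 + 1015·793
1 = 1015·10669 − 4386·2469
1 = −4386·23807 + 9787·10669
So 1 = (-4386)·23807 + (9787)·10669.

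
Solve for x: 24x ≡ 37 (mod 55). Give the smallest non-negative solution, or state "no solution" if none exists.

First find gcd(24, 55):
55 = 2*24 + 7
24 = 3*7 + 3
7 = 2*3 + 1
3 = 3*1 + 0
gcd = 1, so a unique solution mod 55 exists.
Back-substitute for the Bézout coefficients:
1 = 7 − 2·3
1 = −2·24 + 7·7
1 = 7·55 − 16·24
So 24·(-16) ≡ 1 (mod 55), giving 24⁻¹ ≡ 39.
x ≡ 24⁻¹·37 ≡ 39·37 ≡ 13 (mod 55).

13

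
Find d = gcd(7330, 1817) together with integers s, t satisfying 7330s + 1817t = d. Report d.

Repeated division:
7330 = 4*1817 + 62
1817 = 29*62 + 19
62 = 3*19 + 5
19 = 3*5 + 4
5 = 1*4 + 1
4 = 4*1 + 0
gcd(7330, 1817) = 1.
Back-substituting:
1 = 5 − 4
1 = −19 + 4·5
1 = 4·62 − 13·19
1 = −13·1817 + 381·62
1 = 381·7330 − 1537·1817
So 1 = (381)·7330 + (-1537)·1817.

1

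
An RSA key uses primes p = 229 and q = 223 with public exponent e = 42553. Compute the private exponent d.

9793

φ(n) = (p−1)(q−1) = 228·222 = 50616.
Need d with 42553·d ≡ 1 (mod 50616). Apply the extended Euclidean algorithm:
50616 = 1·42553 + 8063
42553 = 5·8063 + 2238
8063 = 3·2238 + 1349
2238 = 1·1349 + 889
1349 = 1·889 + 460
889 = 1·460 + 429
460 = 1·429 + 31
429 = 13·31 + 26
31 = 1·26 + 5
26 = 5·5 + 1
5 = 5·1 + 0
Back-substitute:
1 = 26 − 5·5
1 = −5·31 + 6·26
1 = 6·429 − 83·31
1 = −83·460 + 89·429
1 = 89·889 − 172·460
1 = −172·1349 + 261·889
1 = 261·2238 − 433·1349
1 = −433·8063 + 1560·2238
1 = 1560·42553 − 8233·8063
1 = −8233·50616 + 9793·42553
So 42553·9793 ≡ 1 (mod 50616), hence d = 9793.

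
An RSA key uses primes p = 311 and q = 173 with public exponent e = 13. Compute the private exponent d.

φ(n) = (p−1)(q−1) = 310·172 = 53320.
Need d with 13·d ≡ 1 (mod 53320). Apply the extended Euclidean algorithm:
53320 = 4101×13 + 7
13 = 1×7 + 6
7 = 1×6 + 1
6 = 6×1 + 0
Back-substitute:
1 = 7 − 6
1 = −13 + 2·7
1 = 2·53320 − 8203·13
So 13·(-8203) ≡ 1 (mod 53320), hence d ≡ -8203 ≡ 45117 (mod 53320).

45117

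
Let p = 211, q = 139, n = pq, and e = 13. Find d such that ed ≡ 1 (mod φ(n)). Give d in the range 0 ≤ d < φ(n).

8917

φ(n) = (p−1)(q−1) = 210·138 = 28980.
Need d with 13·d ≡ 1 (mod 28980). Apply the extended Euclidean algorithm:
28980 = 2229*13 + 3
13 = 4*3 + 1
3 = 3*1 + 0
Back-substitute:
1 = 13 − 4·3
1 = −4·28980 + 8917·13
So 13·8917 ≡ 1 (mod 28980), hence d = 8917.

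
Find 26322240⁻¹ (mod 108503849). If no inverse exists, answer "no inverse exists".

Apply the Euclidean algorithm to 108503849 and 26322240:
108503849 = 4×26322240 + 3214889
26322240 = 8×3214889 + 603128
3214889 = 5×603128 + 199249
603128 = 3×199249 + 5381
199249 = 37×5381 + 152
5381 = 35×152 + 61
152 = 2×61 + 30
61 = 2×30 + 1
30 = 30×1 + 0
Since gcd(26322240, 108503849) = 1, back-substitute to write 1 as a combination:
1 = 61 − 2·30
1 = −2·152 + 5·61
1 = 5·5381 − 177·152
1 = −177·199249 + 6554·5381
1 = 6554·603128 − 19839·199249
1 = −19839·3214889 + 105749·603128
1 = 105749·26322240 − 865831·3214889
1 = −865831·108503849 + 3569073·26322240
So 26322240·3569073 ≡ 1 (mod 108503849).

3569073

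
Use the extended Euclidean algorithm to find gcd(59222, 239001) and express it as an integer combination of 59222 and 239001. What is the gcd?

1

Repeated division:
239001 = 4*59222 + 2113
59222 = 28*2113 + 58
2113 = 36*58 + 25
58 = 2*25 + 8
25 = 3*8 + 1
8 = 8*1 + 0
gcd(59222, 239001) = 1.
Express as a combination:
1 = 25 − 3·8
1 = −3·58 + 7·25
1 = 7·2113 − 255·58
1 = −255·59222 + 7147·2113
1 = 7147·239001 − 28843·59222
So 1 = (7147)·239001 + (-28843)·59222.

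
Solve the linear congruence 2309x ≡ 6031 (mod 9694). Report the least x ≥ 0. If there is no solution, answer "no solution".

First find gcd(2309, 9694):
9694 = 4*2309 + 458
2309 = 5*458 + 19
458 = 24*19 + 2
19 = 9*2 + 1
2 = 2*1 + 0
gcd = 1, so a unique solution mod 9694 exists.
Back-substitute for the Bézout coefficients:
1 = 19 − 9·2
1 = −9·458 + 217·19
1 = 217·2309 − 1094·458
1 = −1094·9694 + 4593·2309
So 2309·(4593) ≡ 1 (mod 9694), giving 2309⁻¹ ≡ 4593.
x ≡ 2309⁻¹·6031 ≡ 4593·6031 ≡ 4625 (mod 9694).

4625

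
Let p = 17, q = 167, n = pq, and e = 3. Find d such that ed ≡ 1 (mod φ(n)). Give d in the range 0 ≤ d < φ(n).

φ(n) = (p−1)(q−1) = 16·166 = 2656.
Need d with 3·d ≡ 1 (mod 2656). Apply the extended Euclidean algorithm:
2656 = 885*3 + 1
3 = 3*1 + 0
Back-substitute:
1 = 2656 − 885·3
So 3·(-885) ≡ 1 (mod 2656), hence d ≡ -885 ≡ 1771 (mod 2656).

1771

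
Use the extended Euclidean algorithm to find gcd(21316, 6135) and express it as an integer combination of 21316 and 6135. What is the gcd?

Repeated division:
21316 = 3*6135 + 2911
6135 = 2*2911 + 313
2911 = 9*313 + 94
313 = 3*94 + 31
94 = 3*31 + 1
31 = 31*1 + 0
gcd(21316, 6135) = 1.
Back-substituting:
1 = 94 − 3·31
1 = −3·313 + 10·94
1 = 10·2911 − 93·313
1 = −93·6135 + 196·2911
1 = 196·21316 − 681·6135
So 1 = (196)·21316 + (-681)·6135.

1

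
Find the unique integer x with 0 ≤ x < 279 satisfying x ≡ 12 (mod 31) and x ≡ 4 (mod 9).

Write x = 12 + 31·k. Then 31·k ≡ 4 − 12 ≡ 1 (mod 9).
Need 31⁻¹ mod 9. Extended Euclid on (9, 4):
9 = 2×4 + 1
4 = 4×1 + 0
Back-substitute:
1 = 9 − 2·4
31⁻¹ ≡ 7 (mod 9), so k ≡ 7·1 ≡ 7 (mod 9).
x = 12 + 31·7 = 229.

229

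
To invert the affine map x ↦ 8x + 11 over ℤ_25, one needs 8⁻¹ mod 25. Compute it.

22

gcd(25, 8) by repeated division:
25 = 3·8 + 1
8 = 8·1 + 0
The gcd is 1. Working backward:
1 = 25 − 3·8
Hence 8⁻¹ ≡ -3 ≡ 22 (mod 25).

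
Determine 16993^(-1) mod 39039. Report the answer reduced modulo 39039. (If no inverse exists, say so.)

27736

gcd(39039, 16993) by repeated division:
39039 = 2×16993 + 5053
16993 = 3×5053 + 1834
5053 = 2×1834 + 1385
1834 = 1×1385 + 449
1385 = 3×449 + 38
449 = 11×38 + 31
38 = 1×31 + 7
31 = 4×7 + 3
7 = 2×3 + 1
3 = 3×1 + 0
Since gcd(16993, 39039) = 1, back-substitute to write 1 as a combination:
1 = 7 − 2·3
1 = −2·31 + 9·7
1 = 9·38 − 11·31
1 = −11·449 + 130·38
1 = 130·1385 − 401·449
1 = −401·1834 + 531·1385
1 = 531·5053 − 1463·1834
1 = −1463·16993 + 4920·5053
1 = 4920·39039 − 11303·16993
Hence 16993⁻¹ ≡ -11303 ≡ 27736 (mod 39039).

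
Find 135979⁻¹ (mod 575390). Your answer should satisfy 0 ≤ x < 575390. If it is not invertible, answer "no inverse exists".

gcd(575390, 135979) by repeated division:
575390 = 4·135979 + 31474
135979 = 4·31474 + 10083
31474 = 3·10083 + 1225
10083 = 8·1225 + 283
1225 = 4·283 + 93
283 = 3·93 + 4
93 = 23·4 + 1
4 = 4·1 + 0
Since gcd(135979, 575390) = 1, back-substitute to write 1 as a combination:
1 = 93 − 23·4
1 = −23·283 + 70·93
1 = 70·1225 − 303·283
1 = −303·10083 + 2494·1225
1 = 2494·31474 − 7785·10083
1 = −7785·135979 + 33634·31474
1 = 33634·575390 − 142321·135979
Thus 135979·(-142321) ≡ 1 (mod 575390); reducing, -142321 mod 575390 = 433069.

433069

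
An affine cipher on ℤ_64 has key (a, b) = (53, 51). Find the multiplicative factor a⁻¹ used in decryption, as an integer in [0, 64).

Apply the Euclidean algorithm to 64 and 53:
64 = 1×53 + 11
53 = 4×11 + 9
11 = 1×9 + 2
9 = 4×2 + 1
2 = 2×1 + 0
gcd = 1, so the inverse exists. Back-substitute:
1 = 9 − 4·2
1 = −4·11 + 5·9
1 = 5·53 − 24·11
1 = −24·64 + 29·53
So 53·29 ≡ 1 (mod 64).

29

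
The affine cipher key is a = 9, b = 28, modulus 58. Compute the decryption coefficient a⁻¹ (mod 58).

Apply the Euclidean algorithm to 58 and 9:
58 = 6×9 + 4
9 = 2×4 + 1
4 = 4×1 + 0
gcd = 1, so the inverse exists. Back-substitute:
1 = 9 − 2·4
1 = −2·58 + 13·9
So 9·13 ≡ 1 (mod 58).

13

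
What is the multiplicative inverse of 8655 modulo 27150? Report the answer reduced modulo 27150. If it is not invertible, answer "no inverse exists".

Compute gcd(8655, 27150):
27150 = 3×8655 + 1185
8655 = 7×1185 + 360
1185 = 3×360 + 105
360 = 3×105 + 45
105 = 2×45 + 15
45 = 3×15 + 0
The gcd is 15, not 1, hence no inverse exists.

no inverse exists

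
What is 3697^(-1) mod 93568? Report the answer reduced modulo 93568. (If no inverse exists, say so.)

Extended Euclidean algorithm:
93568 = 25·3697 + 1143
3697 = 3·1143 + 268
1143 = 4·268 + 71
268 = 3·71 + 55
71 = 1·55 + 16
55 = 3·16 + 7
16 = 2·7 + 2
7 = 3·2 + 1
2 = 2·1 + 0
gcd = 1, so the inverse exists. Back-substitute:
1 = 7 − 3·2
1 = −3·16 + 7·7
1 = 7·55 − 24·16
1 = −24·71 + 31·55
1 = 31·268 − 117·71
1 = −117·1143 + 499·268
1 = 499·3697 − 1614·1143
1 = −1614·93568 + 40849·3697
So 3697·40849 ≡ 1 (mod 93568).

40849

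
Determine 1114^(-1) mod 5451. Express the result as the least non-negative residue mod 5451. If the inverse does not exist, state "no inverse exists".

3802

Run Euclid on (5451, 1114):
5451 = 4*1114 + 995
1114 = 1*995 + 119
995 = 8*119 + 43
119 = 2*43 + 33
43 = 1*33 + 10
33 = 3*10 + 3
10 = 3*3 + 1
3 = 3*1 + 0
Since gcd(1114, 5451) = 1, back-substitute to write 1 as a combination:
1 = 10 − 3·3
1 = −3·33 + 10·10
1 = 10·43 − 13·33
1 = −13·119 + 36·43
1 = 36·995 − 301·119
1 = −301·1114 + 337·995
1 = 337·5451 − 1649·1114
Hence 1114⁻¹ ≡ -1649 ≡ 3802 (mod 5451).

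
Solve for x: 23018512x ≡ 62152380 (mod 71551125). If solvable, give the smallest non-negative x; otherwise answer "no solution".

33631740

First find gcd(23018512, 71551125):
71551125 = 3*23018512 + 2495589
23018512 = 9*2495589 + 558211
2495589 = 4*558211 + 262745
558211 = 2*262745 + 32721
262745 = 8*32721 + 977
32721 = 33*977 + 480
977 = 2*480 + 17
480 = 28*17 + 4
17 = 4*4 + 1
4 = 4*1 + 0
gcd = 1, so a unique solution mod 71551125 exists.
Back-substitute for the Bézout coefficients:
1 = 17 − 4·4
1 = −4·480 + 113·17
1 = 113·977 − 230·480
1 = −230·32721 + 7703·977
1 = 7703·262745 − 61854·32721
1 = −61854·558211 + 131411·262745
1 = 131411·2495589 − 587498·558211
1 = −587498·23018512 + 5418893·2495589
1 = 5418893·71551125 − 16844177·23018512
So 23018512·(-16844177) ≡ 1 (mod 71551125), giving 23018512⁻¹ ≡ 54706948.
x ≡ 23018512⁻¹·62152380 ≡ 54706948·62152380 ≡ 33631740 (mod 71551125).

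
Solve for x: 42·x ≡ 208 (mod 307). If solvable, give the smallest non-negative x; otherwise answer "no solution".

195

First find gcd(42, 307):
307 = 7×42 + 13
42 = 3×13 + 3
13 = 4×3 + 1
3 = 3×1 + 0
gcd = 1, so a unique solution mod 307 exists.
Back-substitute for the Bézout coefficients:
1 = 13 − 4·3
1 = −4·42 + 13·13
1 = 13·307 − 95·42
So 42·(-95) ≡ 1 (mod 307), giving 42⁻¹ ≡ 212.
x ≡ 42⁻¹·208 ≡ 212·208 ≡ 195 (mod 307).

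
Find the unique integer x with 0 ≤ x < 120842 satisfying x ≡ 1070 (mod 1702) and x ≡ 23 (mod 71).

106594

Write x = 1070 + 1702·k. Then 1702·k ≡ 23 − 1070 ≡ 18 (mod 71).
Need 1702⁻¹ mod 71. Extended Euclid on (71, 69):
71 = 1*69 + 2
69 = 34*2 + 1
2 = 2*1 + 0
Back-substitute:
1 = 69 − 34·2
1 = −34·71 + 35·69
1702⁻¹ ≡ 35 (mod 71), so k ≡ 35·18 ≡ 62 (mod 71).
x = 1070 + 1702·62 = 106594.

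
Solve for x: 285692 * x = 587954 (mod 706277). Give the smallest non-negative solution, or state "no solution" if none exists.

gcd(285692, 706277):
706277 = 2*285692 + 134893
285692 = 2*134893 + 15906
134893 = 8*15906 + 7645
15906 = 2*7645 + 616
7645 = 12*616 + 253
616 = 2*253 + 110
253 = 2*110 + 33
110 = 3*33 + 11
33 = 3*11 + 0
gcd = 11, but 11 ∤ 587954, so the congruence has no solution.

no solution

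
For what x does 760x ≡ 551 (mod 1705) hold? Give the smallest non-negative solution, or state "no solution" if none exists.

no solution

gcd(760, 1705):
1705 = 2*760 + 185
760 = 4*185 + 20
185 = 9*20 + 5
20 = 4*5 + 0
gcd = 5, but 5 ∤ 551, so the congruence has no solution.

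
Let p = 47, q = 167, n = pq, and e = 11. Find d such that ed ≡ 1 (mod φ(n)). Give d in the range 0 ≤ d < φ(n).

φ(n) = (p−1)(q−1) = 46·166 = 7636.
Need d with 11·d ≡ 1 (mod 7636). Apply the extended Euclidean algorithm:
7636 = 694×11 + 2
11 = 5×2 + 1
2 = 2×1 + 0
Back-substitute:
1 = 11 − 5·2
1 = −5·7636 + 3471·11
So 11·3471 ≡ 1 (mod 7636), hence d = 3471.

3471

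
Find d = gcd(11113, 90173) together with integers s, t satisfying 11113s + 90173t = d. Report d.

Apply Euclid's algorithm to 90173 and 11113:
90173 = 8·11113 + 1269
11113 = 8·1269 + 961
1269 = 1·961 + 308
961 = 3·308 + 37
308 = 8·37 + 12
37 = 3·12 + 1
12 = 12·1 + 0
gcd(11113, 90173) = 1.
Back-substituting:
1 = 37 − 3·12
1 = −3·308 + 25·37
1 = 25·961 − 78·308
1 = −78·1269 + 103·961
1 = 103·11113 − 902·1269
1 = −902·90173 + 7319·11113
So 1 = (-902)·90173 + (7319)·11113.

1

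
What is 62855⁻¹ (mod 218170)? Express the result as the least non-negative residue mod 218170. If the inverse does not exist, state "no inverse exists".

no inverse exists

Compute gcd(62855, 218170):
218170 = 3·62855 + 29605
62855 = 2·29605 + 3645
29605 = 8·3645 + 445
3645 = 8·445 + 85
445 = 5·85 + 20
85 = 4·20 + 5
20 = 4·5 + 0
gcd(62855, 218170) = 5 ≠ 1, so 62855 has no multiplicative inverse modulo 218170.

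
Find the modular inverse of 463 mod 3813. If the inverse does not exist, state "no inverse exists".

3673

Apply the Euclidean algorithm to 3813 and 463:
3813 = 8×463 + 109
463 = 4×109 + 27
109 = 4×27 + 1
27 = 27×1 + 0
Since gcd(463, 3813) = 1, back-substitute to write 1 as a combination:
1 = 109 − 4·27
1 = −4·463 + 17·109
1 = 17·3813 − 140·463
Thus 463·(-140) ≡ 1 (mod 3813); reducing, -140 mod 3813 = 3673.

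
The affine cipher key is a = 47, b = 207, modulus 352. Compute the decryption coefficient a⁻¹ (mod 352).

15

Extended Euclidean algorithm:
352 = 7×47 + 23
47 = 2×23 + 1
23 = 23×1 + 0
Since gcd(47, 352) = 1, back-substitute to write 1 as a combination:
1 = 47 − 2·23
1 = −2·352 + 15·47
So 47·15 ≡ 1 (mod 352).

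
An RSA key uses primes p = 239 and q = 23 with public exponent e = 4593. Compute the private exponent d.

φ(n) = (p−1)(q−1) = 238·22 = 5236.
Need d with 4593·d ≡ 1 (mod 5236). Apply the extended Euclidean algorithm:
5236 = 1*4593 + 643
4593 = 7*643 + 92
643 = 6*92 + 91
92 = 1*91 + 1
91 = 91*1 + 0
Back-substitute:
1 = 92 − 91
1 = −643 + 7·92
1 = 7·4593 − 50·643
1 = −50·5236 + 57·4593
So 4593·57 ≡ 1 (mod 5236), hence d = 57.

57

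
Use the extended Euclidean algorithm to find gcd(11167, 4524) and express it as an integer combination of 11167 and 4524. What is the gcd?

13

Euclidean algorithm:
11167 = 2×4524 + 2119
4524 = 2×2119 + 286
2119 = 7×286 + 117
286 = 2×117 + 52
117 = 2×52 + 13
52 = 4×13 + 0
gcd(11167, 4524) = 13.
Working backward:
13 = 117 − 2·52
13 = −2·286 + 5·117
13 = 5·2119 − 37·286
13 = −37·4524 + 79·2119
13 = 79·11167 − 195·4524
So 13 = (79)·11167 + (-195)·4524.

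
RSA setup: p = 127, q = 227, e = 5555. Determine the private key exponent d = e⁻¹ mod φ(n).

16655

φ(n) = (p−1)(q−1) = 126·226 = 28476.
Need d with 5555·d ≡ 1 (mod 28476). Apply the extended Euclidean algorithm:
28476 = 5×5555 + 701
5555 = 7×701 + 648
701 = 1×648 + 53
648 = 12×53 + 12
53 = 4×12 + 5
12 = 2×5 + 2
5 = 2×2 + 1
2 = 2×1 + 0
Back-substitute:
1 = 5 − 2·2
1 = −2·12 + 5·5
1 = 5·53 − 22·12
1 = −22·648 + 269·53
1 = 269·701 − 291·648
1 = −291·5555 + 2306·701
1 = 2306·28476 − 11821·5555
So 5555·(-11821) ≡ 1 (mod 28476), hence d ≡ -11821 ≡ 16655 (mod 28476).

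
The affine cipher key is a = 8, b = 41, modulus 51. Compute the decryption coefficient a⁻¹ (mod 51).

Extended Euclidean algorithm:
51 = 6*8 + 3
8 = 2*3 + 2
3 = 1*2 + 1
2 = 2*1 + 0
The gcd is 1. Working backward:
1 = 3 − 2
1 = −8 + 3·3
1 = 3·51 − 19·8
So 8·(-19) ≡ 1 (mod 51), and -19 ≡ 32 (mod 51).

32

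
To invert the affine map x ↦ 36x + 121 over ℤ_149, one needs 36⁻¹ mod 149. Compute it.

gcd(149, 36) by repeated division:
149 = 4*36 + 5
36 = 7*5 + 1
5 = 5*1 + 0
Since gcd(36, 149) = 1, back-substitute to write 1 as a combination:
1 = 36 − 7·5
1 = −7·149 + 29·36
So 36·29 ≡ 1 (mod 149).

29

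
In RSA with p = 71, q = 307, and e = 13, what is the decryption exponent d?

16477

φ(n) = (p−1)(q−1) = 70·306 = 21420.
Need d with 13·d ≡ 1 (mod 21420). Apply the extended Euclidean algorithm:
21420 = 1647·13 + 9
13 = 1·9 + 4
9 = 2·4 + 1
4 = 4·1 + 0
Back-substitute:
1 = 9 − 2·4
1 = −2·13 + 3·9
1 = 3·21420 − 4943·13
So 13·(-4943) ≡ 1 (mod 21420), hence d ≡ -4943 ≡ 16477 (mod 21420).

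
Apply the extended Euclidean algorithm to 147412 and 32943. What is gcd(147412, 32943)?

Euclidean algorithm:
147412 = 4·32943 + 15640
32943 = 2·15640 + 1663
15640 = 9·1663 + 673
1663 = 2·673 + 317
673 = 2·317 + 39
317 = 8·39 + 5
39 = 7·5 + 4
5 = 1·4 + 1
4 = 4·1 + 0
gcd(147412, 32943) = 1.
Express as a combination:
1 = 5 − 4
1 = −39 + 8·5
1 = 8·317 − 65·39
1 = −65·673 + 138·317
1 = 138·1663 − 341·673
1 = −341·15640 + 3207·1663
1 = 3207·32943 − 6755·15640
1 = −6755·147412 + 30227·32943
So 1 = (-6755)·147412 + (30227)·32943.

1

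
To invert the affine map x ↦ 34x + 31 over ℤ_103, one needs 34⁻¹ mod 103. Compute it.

100

Extended Euclidean algorithm:
103 = 3*34 + 1
34 = 34*1 + 0
The gcd is 1. Working backward:
1 = 103 − 3·34
So 34·(-3) ≡ 1 (mod 103), and -3 ≡ 100 (mod 103).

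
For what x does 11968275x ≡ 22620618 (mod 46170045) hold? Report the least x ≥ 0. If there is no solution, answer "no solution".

no solution

gcd(11968275, 46170045):
46170045 = 3*11968275 + 10265220
11968275 = 1*10265220 + 1703055
10265220 = 6*1703055 + 46890
1703055 = 36*46890 + 15015
46890 = 3*15015 + 1845
15015 = 8*1845 + 255
1845 = 7*255 + 60
255 = 4*60 + 15
60 = 4*15 + 0
gcd = 15, but 15 ∤ 22620618, so the congruence has no solution.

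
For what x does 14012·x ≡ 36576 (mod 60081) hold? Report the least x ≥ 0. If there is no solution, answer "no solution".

5148

First find gcd(14012, 60081):
60081 = 4·14012 + 4033
14012 = 3·4033 + 1913
4033 = 2·1913 + 207
1913 = 9·207 + 50
207 = 4·50 + 7
50 = 7·7 + 1
7 = 7·1 + 0
gcd = 1, so a unique solution mod 60081 exists.
Back-substitute for the Bézout coefficients:
1 = 50 − 7·7
1 = −7·207 + 29·50
1 = 29·1913 − 268·207
1 = −268·4033 + 565·1913
1 = 565·14012 − 1963·4033
1 = −1963·60081 + 8417·14012
So 14012·(8417) ≡ 1 (mod 60081), giving 14012⁻¹ ≡ 8417.
x ≡ 14012⁻¹·36576 ≡ 8417·36576 ≡ 5148 (mod 60081).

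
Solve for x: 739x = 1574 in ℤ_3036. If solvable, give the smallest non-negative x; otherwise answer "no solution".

First find gcd(739, 3036):
3036 = 4·739 + 80
739 = 9·80 + 19
80 = 4·19 + 4
19 = 4·4 + 3
4 = 1·3 + 1
3 = 3·1 + 0
gcd = 1, so a unique solution mod 3036 exists.
Back-substitute for the Bézout coefficients:
1 = 4 − 3
1 = −19 + 5·4
1 = 5·80 − 21·19
1 = −21·739 + 194·80
1 = 194·3036 − 797·739
So 739·(-797) ≡ 1 (mod 3036), giving 739⁻¹ ≡ 2239.
x ≡ 739⁻¹·1574 ≡ 2239·1574 ≡ 2426 (mod 3036).

2426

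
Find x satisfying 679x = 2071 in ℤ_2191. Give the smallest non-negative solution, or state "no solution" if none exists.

gcd(679, 2191):
2191 = 3×679 + 154
679 = 4×154 + 63
154 = 2×63 + 28
63 = 2×28 + 7
28 = 4×7 + 0
gcd = 7, but 7 ∤ 2071, so the congruence has no solution.

no solution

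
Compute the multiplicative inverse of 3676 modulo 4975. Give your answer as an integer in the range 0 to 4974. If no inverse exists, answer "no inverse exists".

gcd(4975, 3676) by repeated division:
4975 = 1·3676 + 1299
3676 = 2·1299 + 1078
1299 = 1·1078 + 221
1078 = 4·221 + 194
221 = 1·194 + 27
194 = 7·27 + 5
27 = 5·5 + 2
5 = 2·2 + 1
2 = 2·1 + 0
Since gcd(3676, 4975) = 1, back-substitute to write 1 as a combination:
1 = 5 − 2·2
1 = −2·27 + 11·5
1 = 11·194 − 79·27
1 = −79·221 + 90·194
1 = 90·1078 − 439·221
1 = −439·1299 + 529·1078
1 = 529·3676 − 1497·1299
1 = −1497·4975 + 2026·3676
So 3676·2026 ≡ 1 (mod 4975).

2026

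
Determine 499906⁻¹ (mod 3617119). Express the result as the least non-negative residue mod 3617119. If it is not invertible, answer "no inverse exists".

no inverse exists

Euclidean algorithm on 3617119, 499906:
3617119 = 7·499906 + 117777
499906 = 4·117777 + 28798
117777 = 4·28798 + 2585
28798 = 11·2585 + 363
2585 = 7·363 + 44
363 = 8·44 + 11
44 = 4·11 + 0
The gcd is 11, not 1, hence no inverse exists.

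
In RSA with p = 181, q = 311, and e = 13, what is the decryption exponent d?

12877

φ(n) = (p−1)(q−1) = 180·310 = 55800.
Need d with 13·d ≡ 1 (mod 55800). Apply the extended Euclidean algorithm:
55800 = 4292×13 + 4
13 = 3×4 + 1
4 = 4×1 + 0
Back-substitute:
1 = 13 − 3·4
1 = −3·55800 + 12877·13
So 13·12877 ≡ 1 (mod 55800), hence d = 12877.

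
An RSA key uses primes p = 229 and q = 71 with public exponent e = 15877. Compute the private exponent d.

φ(n) = (p−1)(q−1) = 228·70 = 15960.
Need d with 15877·d ≡ 1 (mod 15960). Apply the extended Euclidean algorithm:
15960 = 1*15877 + 83
15877 = 191*83 + 24
83 = 3*24 + 11
24 = 2*11 + 2
11 = 5*2 + 1
2 = 2*1 + 0
Back-substitute:
1 = 11 − 5·2
1 = −5·24 + 11·11
1 = 11·83 − 38·24
1 = −38·15877 + 7269·83
1 = 7269·15960 − 7307·15877
So 15877·(-7307) ≡ 1 (mod 15960), hence d ≡ -7307 ≡ 8653 (mod 15960).

8653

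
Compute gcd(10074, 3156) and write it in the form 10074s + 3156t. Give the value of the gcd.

6

Euclidean algorithm:
10074 = 3*3156 + 606
3156 = 5*606 + 126
606 = 4*126 + 102
126 = 1*102 + 24
102 = 4*24 + 6
24 = 4*6 + 0
gcd(10074, 3156) = 6.
Back-substituting:
6 = 102 − 4·24
6 = −4·126 + 5·102
6 = 5·606 − 24·126
6 = −24·3156 + 125·606
6 = 125·10074 − 399·3156
So 6 = (125)·10074 + (-399)·3156.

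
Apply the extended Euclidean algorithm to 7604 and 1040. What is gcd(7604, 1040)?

4

Apply Euclid's algorithm to 7604 and 1040:
7604 = 7×1040 + 324
1040 = 3×324 + 68
324 = 4×68 + 52
68 = 1×52 + 16
52 = 3×16 + 4
16 = 4×4 + 0
gcd(7604, 1040) = 4.
Working backward:
4 = 52 − 3·16
4 = −3·68 + 4·52
4 = 4·324 − 19·68
4 = −19·1040 + 61·324
4 = 61·7604 − 446·1040
So 4 = (61)·7604 + (-446)·1040.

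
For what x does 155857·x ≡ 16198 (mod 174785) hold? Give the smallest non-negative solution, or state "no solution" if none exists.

2714

First find gcd(155857, 174785):
174785 = 1·155857 + 18928
155857 = 8·18928 + 4433
18928 = 4·4433 + 1196
4433 = 3·1196 + 845
1196 = 1·845 + 351
845 = 2·351 + 143
351 = 2·143 + 65
143 = 2·65 + 13
65 = 5·13 + 0
gcd = 13 and 13 | 16198, so solutions exist. Divide through by 13: 11989x ≡ 1246 (mod 13445).
Now find 11989⁻¹ mod 13445:
13445 = 1*11989 + 1456
11989 = 8*1456 + 341
1456 = 4*341 + 92
341 = 3*92 + 65
92 = 1*65 + 27
65 = 2*27 + 11
27 = 2*11 + 5
11 = 2*5 + 1
5 = 5*1 + 0
Back-substitute:
1 = 11 − 2·5
1 = −2·27 + 5·11
1 = 5·65 − 12·27
1 = −12·92 + 17·65
1 = 17·341 − 63·92
1 = −63·1456 + 269·341
1 = 269·11989 − 2215·1456
1 = −2215·13445 + 2484·11989
So 11989⁻¹ ≡ 2484 (mod 13445).
Then x ≡ 2484·1246 ≡ 2714 (mod 13445); the smallest non-negative solution is x = 2714.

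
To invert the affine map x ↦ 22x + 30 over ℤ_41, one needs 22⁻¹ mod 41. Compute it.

Apply the Euclidean algorithm to 41 and 22:
41 = 1·22 + 19
22 = 1·19 + 3
19 = 6·3 + 1
3 = 3·1 + 0
Since gcd(22, 41) = 1, back-substitute to write 1 as a combination:
1 = 19 − 6·3
1 = −6·22 + 7·19
1 = 7·41 − 13·22
Hence 22⁻¹ ≡ -13 ≡ 28 (mod 41).

28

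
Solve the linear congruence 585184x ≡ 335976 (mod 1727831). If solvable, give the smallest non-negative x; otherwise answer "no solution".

988517

First find gcd(585184, 1727831):
1727831 = 2·585184 + 557463
585184 = 1·557463 + 27721
557463 = 20·27721 + 3043
27721 = 9·3043 + 334
3043 = 9·334 + 37
334 = 9·37 + 1
37 = 37·1 + 0
gcd = 1, so a unique solution mod 1727831 exists.
Back-substitute for the Bézout coefficients:
1 = 334 − 9·37
1 = −9·3043 + 82·334
1 = 82·27721 − 747·3043
1 = −747·557463 + 15022·27721
1 = 15022·585184 − 15769·557463
1 = −15769·1727831 + 46560·585184
So 585184·(46560) ≡ 1 (mod 1727831), giving 585184⁻¹ ≡ 46560.
x ≡ 585184⁻¹·335976 ≡ 46560·335976 ≡ 988517 (mod 1727831).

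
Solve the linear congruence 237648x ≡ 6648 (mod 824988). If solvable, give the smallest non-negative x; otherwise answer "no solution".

52204

First find gcd(237648, 824988):
824988 = 3*237648 + 112044
237648 = 2*112044 + 13560
112044 = 8*13560 + 3564
13560 = 3*3564 + 2868
3564 = 1*2868 + 696
2868 = 4*696 + 84
696 = 8*84 + 24
84 = 3*24 + 12
24 = 2*12 + 0
gcd = 12 and 12 | 6648, so solutions exist. Divide through by 12: 19804x ≡ 554 (mod 68749).
Now find 19804⁻¹ mod 68749:
68749 = 3×19804 + 9337
19804 = 2×9337 + 1130
9337 = 8×1130 + 297
1130 = 3×297 + 239
297 = 1×239 + 58
239 = 4×58 + 7
58 = 8×7 + 2
7 = 3×2 + 1
2 = 2×1 + 0
Back-substitute:
1 = 7 − 3·2
1 = −3·58 + 25·7
1 = 25·239 − 103·58
1 = −103·297 + 128·239
1 = 128·1130 − 487·297
1 = −487·9337 + 4024·1130
1 = 4024·19804 − 8535·9337
1 = −8535·68749 + 29629·19804
So 19804⁻¹ ≡ 29629 (mod 68749).
Then x ≡ 29629·554 ≡ 52204 (mod 68749); the smallest non-negative solution is x = 52204.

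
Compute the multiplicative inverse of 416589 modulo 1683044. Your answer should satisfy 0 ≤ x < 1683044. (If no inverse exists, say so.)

Apply the Euclidean algorithm to 1683044 and 416589:
1683044 = 4×416589 + 16688
416589 = 24×16688 + 16077
16688 = 1×16077 + 611
16077 = 26×611 + 191
611 = 3×191 + 38
191 = 5×38 + 1
38 = 38×1 + 0
Since gcd(416589, 1683044) = 1, back-substitute to write 1 as a combination:
1 = 191 − 5·38
1 = −5·611 + 16·191
1 = 16·16077 − 421·611
1 = −421·16688 + 437·16077
1 = 437·416589 − 10909·16688
1 = −10909·1683044 + 44073·416589
So 416589·44073 ≡ 1 (mod 1683044).

44073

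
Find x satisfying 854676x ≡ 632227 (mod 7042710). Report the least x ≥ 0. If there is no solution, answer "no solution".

gcd(854676, 7042710):
7042710 = 8·854676 + 205302
854676 = 4·205302 + 33468
205302 = 6·33468 + 4494
33468 = 7·4494 + 2010
4494 = 2·2010 + 474
2010 = 4·474 + 114
474 = 4·114 + 18
114 = 6·18 + 6
18 = 3·6 + 0
gcd = 6, but 6 ∤ 632227, so the congruence has no solution.

no solution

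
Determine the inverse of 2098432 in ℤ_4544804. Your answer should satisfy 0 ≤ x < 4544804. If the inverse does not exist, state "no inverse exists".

no inverse exists

Euclidean algorithm on 4544804, 2098432:
4544804 = 2*2098432 + 347940
2098432 = 6*347940 + 10792
347940 = 32*10792 + 2596
10792 = 4*2596 + 408
2596 = 6*408 + 148
408 = 2*148 + 112
148 = 1*112 + 36
112 = 3*36 + 4
36 = 9*4 + 0
gcd(2098432, 4544804) = 4 ≠ 1, so 2098432 has no multiplicative inverse modulo 4544804.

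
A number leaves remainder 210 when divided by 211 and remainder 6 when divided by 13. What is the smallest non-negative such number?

Write x = 210 + 211·k. Then 211·k ≡ 6 − 210 ≡ 4 (mod 13).
Need 211⁻¹ mod 13. Extended Euclid on (13, 3):
13 = 4·3 + 1
3 = 3·1 + 0
Back-substitute:
1 = 13 − 4·3
211⁻¹ ≡ 9 (mod 13), so k ≡ 9·4 ≡ 10 (mod 13).
x = 210 + 211·10 = 2320.

2320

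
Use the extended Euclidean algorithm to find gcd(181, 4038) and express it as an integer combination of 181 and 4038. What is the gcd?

Repeated division:
4038 = 22×181 + 56
181 = 3×56 + 13
56 = 4×13 + 4
13 = 3×4 + 1
4 = 4×1 + 0
gcd(181, 4038) = 1.
Working backward:
1 = 13 − 3·4
1 = −3·56 + 13·13
1 = 13·181 − 42·56
1 = −42·4038 + 937·181
So 1 = (-42)·4038 + (937)·181.

1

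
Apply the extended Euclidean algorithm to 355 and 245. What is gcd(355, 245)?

Apply Euclid's algorithm to 355 and 245:
355 = 1*245 + 110
245 = 2*110 + 25
110 = 4*25 + 10
25 = 2*10 + 5
10 = 2*5 + 0
gcd(355, 245) = 5.
Back-substituting:
5 = 25 − 2·10
5 = −2·110 + 9·25
5 = 9·245 − 20·110
5 = −20·355 + 29·245
So 5 = (-20)·355 + (29)·245.

5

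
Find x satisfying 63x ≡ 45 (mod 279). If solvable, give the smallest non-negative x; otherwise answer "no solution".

14

First find gcd(63, 279):
279 = 4×63 + 27
63 = 2×27 + 9
27 = 3×9 + 0
gcd = 9 and 9 | 45, so solutions exist. Divide through by 9: 7x ≡ 5 (mod 31).
Now find 7⁻¹ mod 31:
31 = 4*7 + 3
7 = 2*3 + 1
3 = 3*1 + 0
Back-substitute:
1 = 7 − 2·3
1 = −2·31 + 9·7
So 7⁻¹ ≡ 9 (mod 31).
Then x ≡ 9·5 ≡ 14 (mod 31); the smallest non-negative solution is x = 14.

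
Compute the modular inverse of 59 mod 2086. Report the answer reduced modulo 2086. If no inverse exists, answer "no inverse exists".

495

Run Euclid on (2086, 59):
2086 = 35×59 + 21
59 = 2×21 + 17
21 = 1×17 + 4
17 = 4×4 + 1
4 = 4×1 + 0
Since gcd(59, 2086) = 1, back-substitute to write 1 as a combination:
1 = 17 − 4·4
1 = −4·21 + 5·17
1 = 5·59 − 14·21
1 = −14·2086 + 495·59
So 59·495 ≡ 1 (mod 2086).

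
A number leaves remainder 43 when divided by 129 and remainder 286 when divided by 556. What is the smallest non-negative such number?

45322

Write x = 43 + 129·k. Then 129·k ≡ 286 − 43 ≡ 243 (mod 556).
Need 129⁻¹ mod 556. Extended Euclid on (556, 129):
556 = 4·129 + 40
129 = 3·40 + 9
40 = 4·9 + 4
9 = 2·4 + 1
4 = 4·1 + 0
Back-substitute:
1 = 9 − 2·4
1 = −2·40 + 9·9
1 = 9·129 − 29·40
1 = −29·556 + 125·129
129⁻¹ ≡ 125 (mod 556), so k ≡ 125·243 ≡ 351 (mod 556).
x = 43 + 129·351 = 45322.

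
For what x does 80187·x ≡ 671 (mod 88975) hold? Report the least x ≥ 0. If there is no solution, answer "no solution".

First find gcd(80187, 88975):
88975 = 1*80187 + 8788
80187 = 9*8788 + 1095
8788 = 8*1095 + 28
1095 = 39*28 + 3
28 = 9*3 + 1
3 = 3*1 + 0
gcd = 1, so a unique solution mod 88975 exists.
Back-substitute for the Bézout coefficients:
1 = 28 − 9·3
1 = −9·1095 + 352·28
1 = 352·8788 − 2825·1095
1 = −2825·80187 + 25777·8788
1 = 25777·88975 − 28602·80187
So 80187·(-28602) ≡ 1 (mod 88975), giving 80187⁻¹ ≡ 60373.
x ≡ 80187⁻¹·671 ≡ 60373·671 ≡ 26658 (mod 88975).

26658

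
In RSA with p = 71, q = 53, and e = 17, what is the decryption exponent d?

1713

φ(n) = (p−1)(q−1) = 70·52 = 3640.
Need d with 17·d ≡ 1 (mod 3640). Apply the extended Euclidean algorithm:
3640 = 214*17 + 2
17 = 8*2 + 1
2 = 2*1 + 0
Back-substitute:
1 = 17 − 8·2
1 = −8·3640 + 1713·17
So 17·1713 ≡ 1 (mod 3640), hence d = 1713.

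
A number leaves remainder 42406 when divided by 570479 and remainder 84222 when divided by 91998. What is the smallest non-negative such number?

Write x = 42406 + 570479·k. Then 570479·k ≡ 84222 − 42406 ≡ 41816 (mod 91998).
Need 570479⁻¹ mod 91998. Extended Euclid on (91998, 18491):
91998 = 4×18491 + 18034
18491 = 1×18034 + 457
18034 = 39×457 + 211
457 = 2×211 + 35
211 = 6×35 + 1
35 = 35×1 + 0
Back-substitute:
1 = 211 − 6·35
1 = −6·457 + 13·211
1 = 13·18034 − 513·457
1 = −513·18491 + 526·18034
1 = 526·91998 − 2617·18491
570479⁻¹ ≡ 89381 (mod 91998), so k ≡ 89381·41816 ≡ 45148 (mod 91998).
x = 42406 + 570479·45148 = 25756028298.

25756028298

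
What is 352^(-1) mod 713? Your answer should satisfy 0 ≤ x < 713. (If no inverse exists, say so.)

Extended Euclidean algorithm:
713 = 2*352 + 9
352 = 39*9 + 1
9 = 9*1 + 0
The gcd is 1. Working backward:
1 = 352 − 39·9
1 = −39·713 + 79·352
So 352·79 ≡ 1 (mod 713).

79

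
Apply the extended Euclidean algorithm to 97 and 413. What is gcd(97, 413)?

1

Euclidean algorithm:
413 = 4×97 + 25
97 = 3×25 + 22
25 = 1×22 + 3
22 = 7×3 + 1
3 = 3×1 + 0
gcd(97, 413) = 1.
Express as a combination:
1 = 22 − 7·3
1 = −7·25 + 8·22
1 = 8·97 − 31·25
1 = −31·413 + 132·97
So 1 = (-31)·413 + (132)·97.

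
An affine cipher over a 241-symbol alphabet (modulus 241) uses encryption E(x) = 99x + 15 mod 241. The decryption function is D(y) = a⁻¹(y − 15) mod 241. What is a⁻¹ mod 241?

56

Extended Euclidean algorithm:
241 = 2×99 + 43
99 = 2×43 + 13
43 = 3×13 + 4
13 = 3×4 + 1
4 = 4×1 + 0
gcd = 1, so the inverse exists. Back-substitute:
1 = 13 − 3·4
1 = −3·43 + 10·13
1 = 10·99 − 23·43
1 = −23·241 + 56·99
So 99·56 ≡ 1 (mod 241).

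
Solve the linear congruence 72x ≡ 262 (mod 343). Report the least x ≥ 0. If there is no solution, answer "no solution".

299

First find gcd(72, 343):
343 = 4×72 + 55
72 = 1×55 + 17
55 = 3×17 + 4
17 = 4×4 + 1
4 = 4×1 + 0
gcd = 1, so a unique solution mod 343 exists.
Back-substitute for the Bézout coefficients:
1 = 17 − 4·4
1 = −4·55 + 13·17
1 = 13·72 − 17·55
1 = −17·343 + 81·72
So 72·(81) ≡ 1 (mod 343), giving 72⁻¹ ≡ 81.
x ≡ 72⁻¹·262 ≡ 81·262 ≡ 299 (mod 343).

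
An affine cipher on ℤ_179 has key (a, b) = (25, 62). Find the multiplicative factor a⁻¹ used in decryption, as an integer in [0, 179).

43

Run Euclid on (179, 25):
179 = 7*25 + 4
25 = 6*4 + 1
4 = 4*1 + 0
The gcd is 1. Working backward:
1 = 25 − 6·4
1 = −6·179 + 43·25
So 25·43 ≡ 1 (mod 179).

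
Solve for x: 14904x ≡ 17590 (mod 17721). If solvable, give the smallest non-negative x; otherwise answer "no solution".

no solution

gcd(14904, 17721):
17721 = 1·14904 + 2817
14904 = 5·2817 + 819
2817 = 3·819 + 360
819 = 2·360 + 99
360 = 3·99 + 63
99 = 1·63 + 36
63 = 1·36 + 27
36 = 1·27 + 9
27 = 3·9 + 0
gcd = 9, but 9 ∤ 17590, so the congruence has no solution.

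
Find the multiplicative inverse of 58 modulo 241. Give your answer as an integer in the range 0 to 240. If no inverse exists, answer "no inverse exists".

187

Extended Euclidean algorithm:
241 = 4·58 + 9
58 = 6·9 + 4
9 = 2·4 + 1
4 = 4·1 + 0
gcd = 1, so the inverse exists. Back-substitute:
1 = 9 − 2·4
1 = −2·58 + 13·9
1 = 13·241 − 54·58
Hence 58⁻¹ ≡ -54 ≡ 187 (mod 241).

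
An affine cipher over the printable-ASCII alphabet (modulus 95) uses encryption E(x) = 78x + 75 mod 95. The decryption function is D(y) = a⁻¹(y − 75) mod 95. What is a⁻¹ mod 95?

Run Euclid on (95, 78):
95 = 1×78 + 17
78 = 4×17 + 10
17 = 1×10 + 7
10 = 1×7 + 3
7 = 2×3 + 1
3 = 3×1 + 0
gcd = 1, so the inverse exists. Back-substitute:
1 = 7 − 2·3
1 = −2·10 + 3·7
1 = 3·17 − 5·10
1 = −5·78 + 23·17
1 = 23·95 − 28·78
Thus 78·(-28) ≡ 1 (mod 95); reducing, -28 mod 95 = 67.

67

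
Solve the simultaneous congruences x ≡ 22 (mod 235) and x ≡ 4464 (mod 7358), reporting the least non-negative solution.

Write x = 22 + 235·k. Then 235·k ≡ 4464 − 22 ≡ 4442 (mod 7358).
Need 235⁻¹ mod 7358. Extended Euclid on (7358, 235):
7358 = 31·235 + 73
235 = 3·73 + 16
73 = 4·16 + 9
16 = 1·9 + 7
9 = 1·7 + 2
7 = 3·2 + 1
2 = 2·1 + 0
Back-substitute:
1 = 7 − 3·2
1 = −3·9 + 4·7
1 = 4·16 − 7·9
1 = −7·73 + 32·16
1 = 32·235 − 103·73
1 = −103·7358 + 3225·235
235⁻¹ ≡ 3225 (mod 7358), so k ≡ 3225·4442 ≡ 6782 (mod 7358).
x = 22 + 235·6782 = 1593792.

1593792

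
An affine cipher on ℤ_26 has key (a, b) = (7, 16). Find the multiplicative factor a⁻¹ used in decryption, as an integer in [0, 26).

Run Euclid on (26, 7):
26 = 3×7 + 5
7 = 1×5 + 2
5 = 2×2 + 1
2 = 2×1 + 0
gcd = 1, so the inverse exists. Back-substitute:
1 = 5 − 2·2
1 = −2·7 + 3·5
1 = 3·26 − 11·7
Hence 7⁻¹ ≡ -11 ≡ 15 (mod 26).

15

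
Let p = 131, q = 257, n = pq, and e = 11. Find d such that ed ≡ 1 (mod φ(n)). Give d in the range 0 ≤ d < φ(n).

φ(n) = (p−1)(q−1) = 130·256 = 33280.
Need d with 11·d ≡ 1 (mod 33280). Apply the extended Euclidean algorithm:
33280 = 3025×11 + 5
11 = 2×5 + 1
5 = 5×1 + 0
Back-substitute:
1 = 11 − 2·5
1 = −2·33280 + 6051·11
So 11·6051 ≡ 1 (mod 33280), hence d = 6051.

6051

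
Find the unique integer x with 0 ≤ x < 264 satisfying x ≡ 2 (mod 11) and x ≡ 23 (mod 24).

Write x = 2 + 11·k. Then 11·k ≡ 23 − 2 ≡ 21 (mod 24).
Need 11⁻¹ mod 24. Extended Euclid on (24, 11):
24 = 2*11 + 2
11 = 5*2 + 1
2 = 2*1 + 0
Back-substitute:
1 = 11 − 5·2
1 = −5·24 + 11·11
11⁻¹ ≡ 11 (mod 24), so k ≡ 11·21 ≡ 15 (mod 24).
x = 2 + 11·15 = 167.

167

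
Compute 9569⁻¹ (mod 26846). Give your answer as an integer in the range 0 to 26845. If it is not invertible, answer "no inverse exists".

6203

Apply the Euclidean algorithm to 26846 and 9569:
26846 = 2×9569 + 7708
9569 = 1×7708 + 1861
7708 = 4×1861 + 264
1861 = 7×264 + 13
264 = 20×13 + 4
13 = 3×4 + 1
4 = 4×1 + 0
The gcd is 1. Working backward:
1 = 13 − 3·4
1 = −3·264 + 61·13
1 = 61·1861 − 430·264
1 = −430·7708 + 1781·1861
1 = 1781·9569 − 2211·7708
1 = −2211·26846 + 6203·9569
So 9569·6203 ≡ 1 (mod 26846).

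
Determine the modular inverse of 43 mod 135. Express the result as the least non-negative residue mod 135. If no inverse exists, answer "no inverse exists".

Run Euclid on (135, 43):
135 = 3*43 + 6
43 = 7*6 + 1
6 = 6*1 + 0
gcd = 1, so the inverse exists. Back-substitute:
1 = 43 − 7·6
1 = −7·135 + 22·43
So 43·22 ≡ 1 (mod 135).

22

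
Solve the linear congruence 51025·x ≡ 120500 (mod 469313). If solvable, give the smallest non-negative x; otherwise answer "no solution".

gcd(51025, 469313):
469313 = 9·51025 + 10088
51025 = 5·10088 + 585
10088 = 17·585 + 143
585 = 4·143 + 13
143 = 11·13 + 0
gcd = 13, but 13 ∤ 120500, so the congruence has no solution.

no solution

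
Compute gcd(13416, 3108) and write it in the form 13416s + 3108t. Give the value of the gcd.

Euclidean algorithm:
13416 = 4×3108 + 984
3108 = 3×984 + 156
984 = 6×156 + 48
156 = 3×48 + 12
48 = 4×12 + 0
gcd(13416, 3108) = 12.
Working backward:
12 = 156 − 3·48
12 = −3·984 + 19·156
12 = 19·3108 − 60·984
12 = −60·13416 + 259·3108
So 12 = (-60)·13416 + (259)·3108.

12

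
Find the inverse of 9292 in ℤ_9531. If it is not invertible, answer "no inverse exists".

8215

Extended Euclidean algorithm:
9531 = 1·9292 + 239
9292 = 38·239 + 210
239 = 1·210 + 29
210 = 7·29 + 7
29 = 4·7 + 1
7 = 7·1 + 0
The gcd is 1. Working backward:
1 = 29 − 4·7
1 = −4·210 + 29·29
1 = 29·239 − 33·210
1 = −33·9292 + 1283·239
1 = 1283·9531 − 1316·9292
Hence 9292⁻¹ ≡ -1316 ≡ 8215 (mod 9531).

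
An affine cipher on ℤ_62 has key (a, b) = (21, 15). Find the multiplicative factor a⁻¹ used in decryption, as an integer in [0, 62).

3

Extended Euclidean algorithm:
62 = 2·21 + 20
21 = 1·20 + 1
20 = 20·1 + 0
gcd = 1, so the inverse exists. Back-substitute:
1 = 21 − 20
1 = −62 + 3·21
So 21·3 ≡ 1 (mod 62).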